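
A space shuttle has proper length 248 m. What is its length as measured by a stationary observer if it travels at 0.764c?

Proper length L₀ = 248 m
γ = 1/√(1 - 0.764²) = 1.550
L = L₀/γ = 248/1.550 = 160.0 m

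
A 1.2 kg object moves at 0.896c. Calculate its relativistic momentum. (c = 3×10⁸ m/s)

γ = 1/√(1 - 0.896²) = 2.252
v = 0.896 × 3×10⁸ = 2.688×10⁸ m/s
p = γmv = 2.252 × 1.2 × 2.688×10⁸ = 7.264×10⁸ kg·m/s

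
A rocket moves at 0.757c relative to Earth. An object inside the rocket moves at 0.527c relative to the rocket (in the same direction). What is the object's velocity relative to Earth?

u = (u' + v)/(1 + u'v/c²)
Numerator: 0.527 + 0.757 = 1.284
Denominator: 1 + 0.398939 = 1.398939
u = 1.284/1.398939 = 0.9178c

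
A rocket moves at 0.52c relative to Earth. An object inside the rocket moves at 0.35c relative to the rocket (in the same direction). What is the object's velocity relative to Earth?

u = (u' + v)/(1 + u'v/c²)
Numerator: 0.35 + 0.52 = 0.87
Denominator: 1 + 0.182 = 1.182
u = 0.87/1.182 = 0.7360c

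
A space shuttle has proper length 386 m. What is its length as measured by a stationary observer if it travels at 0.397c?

Proper length L₀ = 386 m
γ = 1/√(1 - 0.397²) = 1.0895
L = L₀/γ = 386/1.0895 = 354.3 m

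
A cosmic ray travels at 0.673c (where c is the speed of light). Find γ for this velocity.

v/c = 0.673, so (v/c)² = 0.452929
1 - (v/c)² = 0.547071
γ = 1/√(0.547071) = 1.352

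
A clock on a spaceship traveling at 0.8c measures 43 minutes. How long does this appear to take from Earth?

Proper time Δt₀ = 43 minutes
γ = 1/√(1 - 0.8²) = 1.6667
Δt = γΔt₀ = 1.6667 × 43 = 71.67 minutes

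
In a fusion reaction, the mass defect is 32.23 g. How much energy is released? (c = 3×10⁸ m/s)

Convert mass defect: Δm = 32.23 g = 0.03223 kg
E = Δm·c² = 0.03223 × (3×10⁸)²
= 0.03223 × 9×10¹⁶ = 2.901×10¹⁵ J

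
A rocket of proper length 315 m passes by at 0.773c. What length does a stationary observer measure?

Proper length L₀ = 315 m
γ = 1/√(1 - 0.773²) = 1.5763
L = L₀/γ = 315/1.5763 = 199.8 m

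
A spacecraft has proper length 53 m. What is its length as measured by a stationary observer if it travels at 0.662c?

Proper length L₀ = 53 m
γ = 1/√(1 - 0.662²) = 1.3342
L = L₀/γ = 53/1.3342 = 39.72 m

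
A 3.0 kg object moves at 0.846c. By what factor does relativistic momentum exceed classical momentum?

p_rel = γmv, p_class = mv
Ratio = γ = 1/√(1 - 0.846²) = 1.876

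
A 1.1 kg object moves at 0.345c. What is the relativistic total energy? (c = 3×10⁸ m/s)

γ = 1/√(1 - 0.345²) = 1.0654
mc² = 1.1 × (3×10⁸)² = 9.900×10¹⁶ J
E = γmc² = 1.0654 × 9.900×10¹⁶ = 1.055×10¹⁷ J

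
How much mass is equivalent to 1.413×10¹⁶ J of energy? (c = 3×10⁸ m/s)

From E = mc², we get m = E/c²
c² = (3×10⁸)² = 9×10¹⁶ m²/s²
m = 1.413×10¹⁶ / 9×10¹⁶ = 0.1570 kg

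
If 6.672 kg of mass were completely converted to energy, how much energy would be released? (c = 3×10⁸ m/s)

Using E = mc²:
c² = (3×10⁸)² = 9×10¹⁶ m²/s²
E = 6.672 × 9×10¹⁶ = 6.005×10¹⁷ J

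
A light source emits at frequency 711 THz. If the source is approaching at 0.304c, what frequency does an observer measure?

β = v/c = 0.304
(1+β)/(1-β) = 1.304/0.696 = 1.8736
Doppler factor = √(1.8736) = 1.3688
f_obs = 711 × 1.3688 = 973.2 THz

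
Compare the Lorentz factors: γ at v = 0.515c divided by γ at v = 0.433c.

γ₁ = 1/√(1 - 0.515²) = 1.167
γ₂ = 1/√(1 - 0.433²) = 1.109
γ₁/γ₂ = 1.167/1.109 = 1.052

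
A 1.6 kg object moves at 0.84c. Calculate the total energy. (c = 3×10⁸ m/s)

γ = 1/√(1 - 0.84²) = 1.843
mc² = 1.6 × (3×10⁸)² = 1.440×10¹⁷ J
E = γmc² = 1.843 × 1.440×10¹⁷ = 2.654×10¹⁷ J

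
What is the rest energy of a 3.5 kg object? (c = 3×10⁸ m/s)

c² = (3×10⁸)² = 9.000×10¹⁶ m²/s²
E₀ = mc² = 3.5 × 9.000×10¹⁶ = 3.150×10¹⁷ J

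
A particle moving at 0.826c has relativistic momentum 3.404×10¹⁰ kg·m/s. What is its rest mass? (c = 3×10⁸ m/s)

γ = 1/√(1 - 0.826²) = 1.774
v = 0.826 × 3×10⁸ = 2.478×10⁸ m/s
m = p/(γv) = 3.404×10¹⁰/(1.774 × 2.478×10⁸) = 77.43 kg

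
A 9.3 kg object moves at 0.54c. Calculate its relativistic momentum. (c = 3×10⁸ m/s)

γ = 1/√(1 - 0.54²) = 1.188
v = 0.54 × 3×10⁸ = 1.620×10⁸ m/s
p = γmv = 1.188 × 9.3 × 1.620×10⁸ = 1.790×10⁹ kg·m/s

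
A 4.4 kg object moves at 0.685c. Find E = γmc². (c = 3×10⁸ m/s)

γ = 1/√(1 - 0.685²) = 1.372602
mc² = 4.4 × (3×10⁸)² = 3.960×10¹⁷ J
E = γmc² = 1.372602 × 3.960×10¹⁷ = 5.436×10¹⁷ J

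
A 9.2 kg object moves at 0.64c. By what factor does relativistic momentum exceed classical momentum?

p_rel = γmv, p_class = mv
Ratio = γ = 1/√(1 - 0.64²) = 1.301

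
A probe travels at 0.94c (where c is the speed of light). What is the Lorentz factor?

v/c = 0.94, so (v/c)² = 0.8836
1 - (v/c)² = 0.1164
γ = 1/√(0.1164) = 2.931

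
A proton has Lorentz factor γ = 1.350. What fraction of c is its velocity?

From γ = 1/√(1 - v²/c²):
1/γ² = 1/1.350² = 0.5487
v²/c² = 1 - 0.5487 = 0.4513
v/c = √(0.4513) = 0.6718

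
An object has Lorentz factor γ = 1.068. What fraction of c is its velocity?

From γ = 1/√(1 - v²/c²):
1/γ² = 1/1.068² = 0.8767
v²/c² = 1 - 0.8767 = 0.1233
v/c = √(0.1233) = 0.3511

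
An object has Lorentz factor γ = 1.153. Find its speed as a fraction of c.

From γ = 1/√(1 - v²/c²):
1/γ² = 1/1.153² = 0.7522
v²/c² = 1 - 0.7522 = 0.2478
v/c = √(0.2478) = 0.4978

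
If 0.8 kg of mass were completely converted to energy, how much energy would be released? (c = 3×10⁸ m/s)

Using E = mc²:
c² = (3×10⁸)² = 9×10¹⁶ m²/s²
E = 0.8 × 9×10¹⁶ = 7.200×10¹⁶ J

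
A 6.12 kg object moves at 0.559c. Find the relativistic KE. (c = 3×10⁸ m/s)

γ = 1/√(1 - 0.559²) = 1.206
γ - 1 = 0.2060
KE = (γ-1)mc² = 0.2060 × 6.12 × (3×10⁸)² = 1.135×10¹⁷ J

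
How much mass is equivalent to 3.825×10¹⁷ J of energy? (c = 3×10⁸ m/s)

From E = mc², we get m = E/c²
c² = (3×10⁸)² = 9×10¹⁶ m²/s²
m = 3.825×10¹⁷ / 9×10¹⁶ = 4.250 kg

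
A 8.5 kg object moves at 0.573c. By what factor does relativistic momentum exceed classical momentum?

p_rel = γmv, p_class = mv
Ratio = γ = 1/√(1 - 0.573²) = 1.220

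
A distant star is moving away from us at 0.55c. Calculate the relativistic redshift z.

β = 0.55
(1+β)/(1-β) = 1.55/0.45 = 3.4444
√(3.4444) = 1.8559
z = 1.8559 - 1 = 0.8559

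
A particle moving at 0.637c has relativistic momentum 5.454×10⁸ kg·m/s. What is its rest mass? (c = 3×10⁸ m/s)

γ = 1/√(1 - 0.637²) = 1.297
v = 0.637 × 3×10⁸ = 1.911×10⁸ m/s
m = p/(γv) = 5.454×10⁸/(1.297 × 1.911×10⁸) = 2.200 kg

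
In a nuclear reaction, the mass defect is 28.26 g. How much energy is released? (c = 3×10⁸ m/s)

Convert mass defect: Δm = 28.26 g = 0.02826 kg
E = Δm·c² = 0.02826 × (3×10⁸)²
= 0.02826 × 9×10¹⁶ = 2.543×10¹⁵ J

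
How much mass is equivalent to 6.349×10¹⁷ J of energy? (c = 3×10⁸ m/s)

From E = mc², we get m = E/c²
c² = (3×10⁸)² = 9×10¹⁶ m²/s²
m = 6.349×10¹⁷ / 9×10¹⁶ = 7.054 kg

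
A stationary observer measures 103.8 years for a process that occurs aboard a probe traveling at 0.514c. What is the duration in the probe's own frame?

Dilated time Δt = 103.8 years
γ = 1/√(1 - 0.514²) = 1.1658
Δt₀ = Δt/γ = 103.8/1.1658 = 89.04 years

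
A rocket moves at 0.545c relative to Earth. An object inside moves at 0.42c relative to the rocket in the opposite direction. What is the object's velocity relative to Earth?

Object's velocity in rocket frame is u' = -0.42c
u = (u' + v)/(1 + u'v/c²) = (v - 0.42)/(1 - 0.42·v/c²)
Numerator: 0.545 - 0.42 = 0.125
Denominator: 1 - 0.2289 = 0.7711
u = 0.125/0.7711 = 0.1621c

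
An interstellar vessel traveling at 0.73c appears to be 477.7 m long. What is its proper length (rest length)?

Contracted length L = 477.7 m
γ = 1/√(1 - 0.73²) = 1.4632
L₀ = γL = 1.4632 × 477.7 = 699.0 m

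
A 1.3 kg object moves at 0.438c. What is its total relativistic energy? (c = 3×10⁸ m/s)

γ = 1/√(1 - 0.438²) = 1.112
mc² = 1.3 × (3×10⁸)² = 1.170×10¹⁷ J
E = γmc² = 1.112 × 1.170×10¹⁷ = 1.301×10¹⁷ J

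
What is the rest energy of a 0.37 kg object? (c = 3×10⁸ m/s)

c² = (3×10⁸)² = 9.000×10¹⁶ m²/s²
E₀ = mc² = 0.37 × 9.000×10¹⁶ = 3.330×10¹⁶ J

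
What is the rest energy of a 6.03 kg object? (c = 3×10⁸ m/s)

c² = (3×10⁸)² = 9.000×10¹⁶ m²/s²
E₀ = mc² = 6.03 × 9.000×10¹⁶ = 5.427×10¹⁷ J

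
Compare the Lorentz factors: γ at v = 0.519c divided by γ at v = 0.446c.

γ₁ = 1/√(1 - 0.519²) = 1.170
γ₂ = 1/√(1 - 0.446²) = 1.117
γ₁/γ₂ = 1.170/1.117 = 1.047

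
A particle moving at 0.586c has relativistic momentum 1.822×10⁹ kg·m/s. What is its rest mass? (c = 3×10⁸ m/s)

γ = 1/√(1 - 0.586²) = 1.2341
v = 0.586 × 3×10⁸ = 1.758×10⁸ m/s
m = p/(γv) = 1.822×10⁹/(1.2341 × 1.758×10⁸) = 8.398 kg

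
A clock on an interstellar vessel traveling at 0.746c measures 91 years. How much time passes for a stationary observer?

Proper time Δt₀ = 91 years
γ = 1/√(1 - 0.746²) = 1.5016
Δt = γΔt₀ = 1.5016 × 91 = 136.6 years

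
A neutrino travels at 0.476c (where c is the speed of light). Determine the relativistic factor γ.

v/c = 0.476, so (v/c)² = 0.226576
1 - (v/c)² = 0.773424
γ = 1/√(0.773424) = 1.137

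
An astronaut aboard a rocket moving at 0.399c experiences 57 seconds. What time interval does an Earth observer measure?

Proper time Δt₀ = 57 seconds
γ = 1/√(1 - 0.399²) = 1.0906
Δt = γΔt₀ = 1.0906 × 57 = 62.16 seconds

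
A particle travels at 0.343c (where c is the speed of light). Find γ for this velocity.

v/c = 0.343, so (v/c)² = 0.117649
1 - (v/c)² = 0.882351
γ = 1/√(0.882351) = 1.065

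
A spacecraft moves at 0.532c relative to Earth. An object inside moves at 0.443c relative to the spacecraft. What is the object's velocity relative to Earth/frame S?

u = (u' + v)/(1 + u'v/c²)
Numerator: 0.443 + 0.532 = 0.975
Denominator: 1 + 0.235676 = 1.235676
u = 0.975/1.235676 = 0.7890c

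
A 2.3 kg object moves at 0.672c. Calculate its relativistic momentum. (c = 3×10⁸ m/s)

γ = 1/√(1 - 0.672²) = 1.3503
v = 0.672 × 3×10⁸ = 2.016×10⁸ m/s
p = γmv = 1.3503 × 2.3 × 2.016×10⁸ = 6.261×10⁸ kg·m/s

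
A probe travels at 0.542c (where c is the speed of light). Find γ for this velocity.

v/c = 0.542, so (v/c)² = 0.293764
1 - (v/c)² = 0.706236
γ = 1/√(0.706236) = 1.190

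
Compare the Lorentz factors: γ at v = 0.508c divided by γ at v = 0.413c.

γ₁ = 1/√(1 - 0.508²) = 1.161
γ₂ = 1/√(1 - 0.413²) = 1.098
γ₁/γ₂ = 1.161/1.098 = 1.057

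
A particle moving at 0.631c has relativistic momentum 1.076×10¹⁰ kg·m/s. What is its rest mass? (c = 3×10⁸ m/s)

γ = 1/√(1 - 0.631²) = 1.289
v = 0.631 × 3×10⁸ = 1.893×10⁸ m/s
m = p/(γv) = 1.076×10¹⁰/(1.289 × 1.893×10⁸) = 44.10 kg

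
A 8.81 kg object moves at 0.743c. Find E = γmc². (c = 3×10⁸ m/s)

γ = 1/√(1 - 0.743²) = 1.494
mc² = 8.81 × (3×10⁸)² = 7.929×10¹⁷ J
E = γmc² = 1.494 × 7.929×10¹⁷ = 1.185×10¹⁸ J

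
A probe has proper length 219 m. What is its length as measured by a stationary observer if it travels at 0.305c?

Proper length L₀ = 219 m
γ = 1/√(1 - 0.305²) = 1.050
L = L₀/γ = 219/1.050 = 208.6 m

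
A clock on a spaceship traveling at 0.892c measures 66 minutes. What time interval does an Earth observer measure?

Proper time Δt₀ = 66 minutes
γ = 1/√(1 - 0.892²) = 2.212
Δt = γΔt₀ = 2.212 × 66 = 146.0 minutes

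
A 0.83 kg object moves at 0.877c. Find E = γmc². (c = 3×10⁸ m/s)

γ = 1/√(1 - 0.877²) = 2.081
mc² = 0.83 × (3×10⁸)² = 7.470×10¹⁶ J
E = γmc² = 2.081 × 7.470×10¹⁶ = 1.555×10¹⁷ J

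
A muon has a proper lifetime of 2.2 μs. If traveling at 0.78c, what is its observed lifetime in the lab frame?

Proper lifetime τ₀ = 2.2 μs
γ = 1/√(1 - 0.78²) = 1.598
τ = γτ₀ = 1.598 × 2.2 μs = 3.516 μs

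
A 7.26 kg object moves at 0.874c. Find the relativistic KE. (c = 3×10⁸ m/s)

γ = 1/√(1 - 0.874²) = 2.0579
γ - 1 = 1.0579
KE = (γ-1)mc² = 1.0579 × 7.26 × (3×10⁸)² = 6.912×10¹⁷ J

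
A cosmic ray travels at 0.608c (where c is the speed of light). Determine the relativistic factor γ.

v/c = 0.608, so (v/c)² = 0.369664
1 - (v/c)² = 0.630336
γ = 1/√(0.630336) = 1.260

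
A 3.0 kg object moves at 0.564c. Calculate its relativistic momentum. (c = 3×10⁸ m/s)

γ = 1/√(1 - 0.564²) = 1.211
v = 0.564 × 3×10⁸ = 1.692×10⁸ m/s
p = γmv = 1.211 × 3.0 × 1.692×10⁸ = 6.147×10⁸ kg·m/s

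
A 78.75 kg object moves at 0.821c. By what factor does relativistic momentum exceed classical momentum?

p_rel = γmv, p_class = mv
Ratio = γ = 1/√(1 - 0.821²) = 1.752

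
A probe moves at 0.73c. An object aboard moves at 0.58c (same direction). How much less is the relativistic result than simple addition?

Classical: u' + v = 0.58 + 0.73 = 1.31c
Relativistic: u = (0.58 + 0.73)/(1 + 0.4234) = 1.31/1.4234 = 0.9203c
Difference: 1.31 - 0.9203 = 0.3897c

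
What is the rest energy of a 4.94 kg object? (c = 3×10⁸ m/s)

c² = (3×10⁸)² = 9.000×10¹⁶ m²/s²
E₀ = mc² = 4.94 × 9.000×10¹⁶ = 4.446×10¹⁷ J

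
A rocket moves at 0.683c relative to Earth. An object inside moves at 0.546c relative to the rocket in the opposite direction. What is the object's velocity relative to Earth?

Object's velocity in rocket frame is u' = -0.546c
u = (u' + v)/(1 + u'v/c²) = (v - 0.546)/(1 - 0.546·v/c²)
Numerator: 0.683 - 0.546 = 0.137
Denominator: 1 - 0.372918 = 0.627082
u = 0.137/0.627082 = 0.2185c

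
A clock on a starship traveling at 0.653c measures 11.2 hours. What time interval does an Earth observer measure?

Proper time Δt₀ = 11.2 hours
γ = 1/√(1 - 0.653²) = 1.3204
Δt = γΔt₀ = 1.3204 × 11.2 = 14.79 hours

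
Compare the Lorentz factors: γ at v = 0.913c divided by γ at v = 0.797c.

γ₁ = 1/√(1 - 0.913²) = 2.451
γ₂ = 1/√(1 - 0.797²) = 1.656
γ₁/γ₂ = 2.451/1.656 = 1.480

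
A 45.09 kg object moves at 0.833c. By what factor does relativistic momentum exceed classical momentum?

p_rel = γmv, p_class = mv
Ratio = γ = 1/√(1 - 0.833²) = 1.807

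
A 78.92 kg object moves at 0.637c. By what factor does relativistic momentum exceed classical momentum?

p_rel = γmv, p_class = mv
Ratio = γ = 1/√(1 - 0.637²) = 1.297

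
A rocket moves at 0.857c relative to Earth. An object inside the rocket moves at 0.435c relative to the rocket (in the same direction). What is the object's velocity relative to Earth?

u = (u' + v)/(1 + u'v/c²)
Numerator: 0.435 + 0.857 = 1.292
Denominator: 1 + 0.372795 = 1.372795
u = 1.292/1.372795 = 0.9411c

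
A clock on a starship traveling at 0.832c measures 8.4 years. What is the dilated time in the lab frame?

Proper time Δt₀ = 8.4 years
γ = 1/√(1 - 0.832²) = 1.8025
Δt = γΔt₀ = 1.8025 × 8.4 = 15.14 years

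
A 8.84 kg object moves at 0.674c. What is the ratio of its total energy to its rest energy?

E = γmc², E₀ = mc²
E/E₀ = γ = 1/√(1 - 0.674²) = 1.354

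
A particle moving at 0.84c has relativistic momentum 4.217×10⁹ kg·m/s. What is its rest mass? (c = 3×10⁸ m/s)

γ = 1/√(1 - 0.84²) = 1.843
v = 0.84 × 3×10⁸ = 2.520×10⁸ m/s
m = p/(γv) = 4.217×10⁹/(1.843 × 2.520×10⁸) = 9.080 kg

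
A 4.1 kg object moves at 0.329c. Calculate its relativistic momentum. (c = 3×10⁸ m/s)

γ = 1/√(1 - 0.329²) = 1.059
v = 0.329 × 3×10⁸ = 9.870×10⁷ m/s
p = γmv = 1.059 × 4.1 × 9.870×10⁷ = 4.285×10⁸ kg·m/s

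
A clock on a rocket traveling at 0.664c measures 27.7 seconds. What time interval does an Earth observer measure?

Proper time Δt₀ = 27.7 seconds
γ = 1/√(1 - 0.664²) = 1.3374
Δt = γΔt₀ = 1.3374 × 27.7 = 37.05 seconds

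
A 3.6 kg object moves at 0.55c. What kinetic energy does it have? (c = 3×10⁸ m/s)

γ = 1/√(1 - 0.55²) = 1.19737
γ - 1 = 0.19737
KE = (γ-1)mc² = 0.19737 × 3.6 × (3×10⁸)² = 6.395×10¹⁶ J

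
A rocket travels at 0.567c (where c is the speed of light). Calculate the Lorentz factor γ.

v/c = 0.567, so (v/c)² = 0.321489
1 - (v/c)² = 0.678511
γ = 1/√(0.678511) = 1.214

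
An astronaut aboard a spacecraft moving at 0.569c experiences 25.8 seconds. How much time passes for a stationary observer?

Proper time Δt₀ = 25.8 seconds
γ = 1/√(1 - 0.569²) = 1.216
Δt = γΔt₀ = 1.216 × 25.8 = 31.37 seconds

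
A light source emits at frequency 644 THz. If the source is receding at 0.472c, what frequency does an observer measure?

β = v/c = 0.472
(1-β)/(1+β) = 0.528/1.472 = 0.3587
Doppler factor = √(0.3587) = 0.5989
f_obs = 644 × 0.5989 = 385.7 THz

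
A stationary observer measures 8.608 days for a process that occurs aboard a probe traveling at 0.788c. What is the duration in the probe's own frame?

Dilated time Δt = 8.608 days
γ = 1/√(1 - 0.788²) = 1.624
Δt₀ = Δt/γ = 8.608/1.624 = 5.300 days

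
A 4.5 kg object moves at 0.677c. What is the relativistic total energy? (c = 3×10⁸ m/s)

γ = 1/√(1 - 0.677²) = 1.3587
mc² = 4.5 × (3×10⁸)² = 4.050×10¹⁷ J
E = γmc² = 1.3587 × 4.050×10¹⁷ = 5.503×10¹⁷ J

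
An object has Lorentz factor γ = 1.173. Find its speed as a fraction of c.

From γ = 1/√(1 - v²/c²):
1/γ² = 1/1.173² = 0.7268
v²/c² = 1 - 0.7268 = 0.2732
v/c = √(0.2732) = 0.5227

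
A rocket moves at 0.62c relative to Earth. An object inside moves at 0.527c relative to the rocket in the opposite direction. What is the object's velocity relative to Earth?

Object's velocity in rocket frame is u' = -0.527c
u = (u' + v)/(1 + u'v/c²) = (v - 0.527)/(1 - 0.527·v/c²)
Numerator: 0.62 - 0.527 = 0.093
Denominator: 1 - 0.32674 = 0.67326
u = 0.093/0.67326 = 0.1381c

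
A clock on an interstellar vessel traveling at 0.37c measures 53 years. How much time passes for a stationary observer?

Proper time Δt₀ = 53 years
γ = 1/√(1 - 0.37²) = 1.0764
Δt = γΔt₀ = 1.0764 × 53 = 57.05 years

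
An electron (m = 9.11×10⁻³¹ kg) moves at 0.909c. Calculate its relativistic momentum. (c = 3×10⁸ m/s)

γ = 1/√(1 - 0.909²) = 2.399
v = 0.909 × 3×10⁸ = 2.727×10⁸ m/s
p = γmv = 2.399 × 9.11×10⁻³¹ × 2.727×10⁸ = 5.960×10⁻²² kg·m/s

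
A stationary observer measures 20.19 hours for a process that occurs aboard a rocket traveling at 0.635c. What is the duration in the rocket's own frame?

Dilated time Δt = 20.19 hours
γ = 1/√(1 - 0.635²) = 1.294
Δt₀ = Δt/γ = 20.19/1.294 = 15.60 hours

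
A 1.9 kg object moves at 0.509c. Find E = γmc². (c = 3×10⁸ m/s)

γ = 1/√(1 - 0.509²) = 1.162
mc² = 1.9 × (3×10⁸)² = 1.710×10¹⁷ J
E = γmc² = 1.162 × 1.710×10¹⁷ = 1.987×10¹⁷ J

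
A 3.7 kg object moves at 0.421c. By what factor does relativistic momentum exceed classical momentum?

p_rel = γmv, p_class = mv
Ratio = γ = 1/√(1 - 0.421²) = 1.102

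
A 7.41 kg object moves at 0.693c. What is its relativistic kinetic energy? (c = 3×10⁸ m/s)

γ = 1/√(1 - 0.693²) = 1.38708
γ - 1 = 0.38708
KE = (γ-1)mc² = 0.38708 × 7.41 × (3×10⁸)² = 2.581×10¹⁷ J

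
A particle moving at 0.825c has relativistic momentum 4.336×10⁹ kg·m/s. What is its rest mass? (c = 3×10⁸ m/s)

γ = 1/√(1 - 0.825²) = 1.7695
v = 0.825 × 3×10⁸ = 2.475×10⁸ m/s
m = p/(γv) = 4.336×10⁹/(1.7695 × 2.475×10⁸) = 9.901 kg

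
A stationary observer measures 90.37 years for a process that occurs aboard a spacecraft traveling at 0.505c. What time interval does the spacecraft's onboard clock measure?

Dilated time Δt = 90.37 years
γ = 1/√(1 - 0.505²) = 1.1586
Δt₀ = Δt/γ = 90.37/1.1586 = 78.00 years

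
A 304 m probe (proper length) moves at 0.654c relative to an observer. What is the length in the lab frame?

Proper length L₀ = 304 m
γ = 1/√(1 - 0.654²) = 1.322
L = L₀/γ = 304/1.322 = 230.0 m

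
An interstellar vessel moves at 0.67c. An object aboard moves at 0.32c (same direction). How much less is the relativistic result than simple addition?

Classical: u' + v = 0.32 + 0.67 = 0.99c
Relativistic: u = (0.32 + 0.67)/(1 + 0.2144) = 0.99/1.2144 = 0.8152c
Difference: 0.99 - 0.8152 = 0.1748c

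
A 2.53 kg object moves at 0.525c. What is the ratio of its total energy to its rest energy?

E = γmc², E₀ = mc²
E/E₀ = γ = 1/√(1 - 0.525²) = 1.175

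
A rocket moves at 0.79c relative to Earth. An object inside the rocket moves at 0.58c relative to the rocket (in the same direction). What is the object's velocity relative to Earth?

u = (u' + v)/(1 + u'v/c²)
Numerator: 0.58 + 0.79 = 1.37
Denominator: 1 + 0.4582 = 1.4582
u = 1.37/1.4582 = 0.9395c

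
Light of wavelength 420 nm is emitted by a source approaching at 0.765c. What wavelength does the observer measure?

β = 0.765
Wavelength Doppler factor = √(0.235/1.765) = √(0.13314) = 0.3649
λ_obs = 420 × 0.3649 = 153.3 nm (blueshift)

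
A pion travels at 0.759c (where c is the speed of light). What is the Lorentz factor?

v/c = 0.759, so (v/c)² = 0.576081
1 - (v/c)² = 0.423919
γ = 1/√(0.423919) = 1.536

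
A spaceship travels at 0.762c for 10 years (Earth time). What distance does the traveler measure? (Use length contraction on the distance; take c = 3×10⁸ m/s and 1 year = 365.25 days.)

Earth distance: d = v × t = 0.762c × 10 yr = 7.214×10¹⁶ m
γ = 1.544
d' = d/γ = 7.214×10¹⁶/1.544 = 4.672×10¹⁶ m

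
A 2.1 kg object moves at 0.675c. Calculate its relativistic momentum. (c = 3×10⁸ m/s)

γ = 1/√(1 - 0.675²) = 1.35535
v = 0.675 × 3×10⁸ = 2.025×10⁸ m/s
p = γmv = 1.35535 × 2.1 × 2.025×10⁸ = 5.764×10⁸ kg·m/s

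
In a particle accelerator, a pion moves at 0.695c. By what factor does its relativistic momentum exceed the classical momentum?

p_rel = γmv, p_class = mv
Ratio = γ = 1/√(1 - 0.695²)
= 1/√(0.516975) = 1.391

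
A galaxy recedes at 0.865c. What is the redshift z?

β = 0.865
(1+β)/(1-β) = 1.865/0.135 = 13.815
√(13.815) = 3.717
z = 3.717 - 1 = 2.717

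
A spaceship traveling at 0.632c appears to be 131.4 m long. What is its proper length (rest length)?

Contracted length L = 131.4 m
γ = 1/√(1 - 0.632²) = 1.2904
L₀ = γL = 1.2904 × 131.4 = 169.6 m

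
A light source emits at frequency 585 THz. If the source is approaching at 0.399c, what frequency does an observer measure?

β = v/c = 0.399
(1+β)/(1-β) = 1.399/0.601 = 2.3278
Doppler factor = √(2.3278) = 1.5257
f_obs = 585 × 1.5257 = 892.5 THz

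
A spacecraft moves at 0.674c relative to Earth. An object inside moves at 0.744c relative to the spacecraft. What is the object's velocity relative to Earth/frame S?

u = (u' + v)/(1 + u'v/c²)
Numerator: 0.744 + 0.674 = 1.418
Denominator: 1 + 0.501456 = 1.501456
u = 1.418/1.501456 = 0.9444c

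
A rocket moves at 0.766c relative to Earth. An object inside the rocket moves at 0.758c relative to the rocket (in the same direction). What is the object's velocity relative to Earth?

u = (u' + v)/(1 + u'v/c²)
Numerator: 0.758 + 0.766 = 1.524
Denominator: 1 + 0.580628 = 1.580628
u = 1.524/1.580628 = 0.9642c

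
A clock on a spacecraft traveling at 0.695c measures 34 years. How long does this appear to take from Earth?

Proper time Δt₀ = 34 years
γ = 1/√(1 - 0.695²) = 1.391
Δt = γΔt₀ = 1.391 × 34 = 47.29 years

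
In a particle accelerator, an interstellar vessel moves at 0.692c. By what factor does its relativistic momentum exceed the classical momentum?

p_rel = γmv, p_class = mv
Ratio = γ = 1/√(1 - 0.692²)
= 1/√(0.521136) = 1.385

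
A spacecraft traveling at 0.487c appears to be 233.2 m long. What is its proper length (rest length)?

Contracted length L = 233.2 m
γ = 1/√(1 - 0.487²) = 1.145
L₀ = γL = 1.145 × 233.2 = 267.0 m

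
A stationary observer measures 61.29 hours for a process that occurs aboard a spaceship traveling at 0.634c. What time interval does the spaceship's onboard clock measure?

Dilated time Δt = 61.29 hours
γ = 1/√(1 - 0.634²) = 1.293
Δt₀ = Δt/γ = 61.29/1.293 = 47.40 hours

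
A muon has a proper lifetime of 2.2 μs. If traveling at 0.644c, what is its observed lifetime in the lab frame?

Proper lifetime τ₀ = 2.2 μs
γ = 1/√(1 - 0.644²) = 1.3071
τ = γτ₀ = 1.3071 × 2.2 μs = 2.876 μs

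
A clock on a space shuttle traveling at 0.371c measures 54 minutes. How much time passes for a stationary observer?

Proper time Δt₀ = 54 minutes
γ = 1/√(1 - 0.371²) = 1.0769
Δt = γΔt₀ = 1.0769 × 54 = 58.15 minutes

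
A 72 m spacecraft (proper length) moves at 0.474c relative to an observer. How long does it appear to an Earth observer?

Proper length L₀ = 72 m
γ = 1/√(1 - 0.474²) = 1.1357
L = L₀/γ = 72/1.1357 = 63.40 m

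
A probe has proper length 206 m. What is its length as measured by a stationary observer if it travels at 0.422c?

Proper length L₀ = 206 m
γ = 1/√(1 - 0.422²) = 1.103
L = L₀/γ = 206/1.103 = 186.8 m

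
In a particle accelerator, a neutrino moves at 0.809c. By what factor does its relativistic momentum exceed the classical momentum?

p_rel = γmv, p_class = mv
Ratio = γ = 1/√(1 - 0.809²)
= 1/√(0.345519) = 1.701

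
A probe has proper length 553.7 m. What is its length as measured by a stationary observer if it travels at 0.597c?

Proper length L₀ = 553.7 m
γ = 1/√(1 - 0.597²) = 1.2465
L = L₀/γ = 553.7/1.2465 = 444.2 m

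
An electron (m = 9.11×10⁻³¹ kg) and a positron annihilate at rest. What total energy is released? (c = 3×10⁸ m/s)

Both particles have the same rest mass, so total mass = 2m
E = 2m·c² = 2 × 9.11×10⁻³¹ × (3×10⁸)²
= 2 × 9.11×10⁻³¹ × 9×10¹⁶
= 1.640×10⁻¹³ J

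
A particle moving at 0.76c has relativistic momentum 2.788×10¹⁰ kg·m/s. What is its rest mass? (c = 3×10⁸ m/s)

γ = 1/√(1 - 0.76²) = 1.53864
v = 0.76 × 3×10⁸ = 2.280×10⁸ m/s
m = p/(γv) = 2.788×10¹⁰/(1.53864 × 2.280×10⁸) = 79.47 kg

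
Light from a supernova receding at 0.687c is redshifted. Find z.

β = 0.687
(1+β)/(1-β) = 1.687/0.313 = 5.390
√(5.390) = 2.322
z = 2.322 - 1 = 1.322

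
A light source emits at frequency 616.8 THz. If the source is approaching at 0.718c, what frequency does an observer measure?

β = v/c = 0.718
(1+β)/(1-β) = 1.718/0.282 = 6.092
Doppler factor = √(6.092) = 2.468
f_obs = 616.8 × 2.468 = 1522 THz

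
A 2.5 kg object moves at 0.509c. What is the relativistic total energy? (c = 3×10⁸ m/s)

γ = 1/√(1 - 0.509²) = 1.1618
mc² = 2.5 × (3×10⁸)² = 2.250×10¹⁷ J
E = γmc² = 1.1618 × 2.250×10¹⁷ = 2.614×10¹⁷ J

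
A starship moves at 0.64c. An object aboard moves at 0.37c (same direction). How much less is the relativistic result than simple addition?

Classical: u' + v = 0.37 + 0.64 = 1.01c
Relativistic: u = (0.37 + 0.64)/(1 + 0.2368) = 1.01/1.2368 = 0.8166c
Difference: 1.01 - 0.8166 = 0.1934c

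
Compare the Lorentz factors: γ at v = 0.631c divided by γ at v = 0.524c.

γ₁ = 1/√(1 - 0.631²) = 1.289
γ₂ = 1/√(1 - 0.524²) = 1.174
γ₁/γ₂ = 1.289/1.174 = 1.098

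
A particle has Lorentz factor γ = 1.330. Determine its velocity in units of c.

From γ = 1/√(1 - v²/c²):
1/γ² = 1/1.330² = 0.5653
v²/c² = 1 - 0.5653 = 0.4347
v/c = √(0.4347) = 0.6593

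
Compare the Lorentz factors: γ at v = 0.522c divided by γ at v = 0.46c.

γ₁ = 1/√(1 - 0.522²) = 1.172
γ₂ = 1/√(1 - 0.46²) = 1.126
γ₁/γ₂ = 1.172/1.126 = 1.041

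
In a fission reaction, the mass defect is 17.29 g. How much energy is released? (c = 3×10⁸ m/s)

Convert mass defect: Δm = 17.29 g = 0.01729 kg
E = Δm·c² = 0.01729 × (3×10⁸)²
= 0.01729 × 9×10¹⁶ = 1.556×10¹⁵ J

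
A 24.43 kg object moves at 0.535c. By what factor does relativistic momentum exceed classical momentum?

p_rel = γmv, p_class = mv
Ratio = γ = 1/√(1 - 0.535²) = 1.184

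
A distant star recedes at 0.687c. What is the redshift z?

β = 0.687
(1+β)/(1-β) = 1.687/0.313 = 5.390
√(5.390) = 2.322
z = 2.322 - 1 = 1.322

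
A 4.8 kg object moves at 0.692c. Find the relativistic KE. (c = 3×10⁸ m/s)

γ = 1/√(1 - 0.692²) = 1.3852
γ - 1 = 0.3852
KE = (γ-1)mc² = 0.3852 × 4.8 × (3×10⁸)² = 1.664×10¹⁷ J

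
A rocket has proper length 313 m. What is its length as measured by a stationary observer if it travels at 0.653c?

Proper length L₀ = 313 m
γ = 1/√(1 - 0.653²) = 1.320
L = L₀/γ = 313/1.320 = 237.1 m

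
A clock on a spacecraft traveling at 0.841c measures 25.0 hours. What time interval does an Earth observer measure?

Proper time Δt₀ = 25.0 hours
γ = 1/√(1 - 0.841²) = 1.8483
Δt = γΔt₀ = 1.8483 × 25.0 = 46.21 hours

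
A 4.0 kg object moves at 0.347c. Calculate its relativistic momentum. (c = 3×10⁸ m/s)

γ = 1/√(1 - 0.347²) = 1.0663
v = 0.347 × 3×10⁸ = 1.041×10⁸ m/s
p = γmv = 1.0663 × 4.0 × 1.041×10⁸ = 4.440×10⁸ kg·m/s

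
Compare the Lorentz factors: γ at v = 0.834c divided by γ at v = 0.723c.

γ₁ = 1/√(1 - 0.834²) = 1.812
γ₂ = 1/√(1 - 0.723²) = 1.447
γ₁/γ₂ = 1.812/1.447 = 1.252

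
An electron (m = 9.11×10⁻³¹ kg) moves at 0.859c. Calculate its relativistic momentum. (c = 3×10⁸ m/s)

γ = 1/√(1 - 0.859²) = 1.953
v = 0.859 × 3×10⁸ = 2.577×10⁸ m/s
p = γmv = 1.953 × 9.11×10⁻³¹ × 2.577×10⁸ = 4.585×10⁻²² kg·m/s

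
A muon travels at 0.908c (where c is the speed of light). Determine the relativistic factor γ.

v/c = 0.908, so (v/c)² = 0.824464
1 - (v/c)² = 0.175536
γ = 1/√(0.175536) = 2.387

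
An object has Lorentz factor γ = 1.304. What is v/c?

From γ = 1/√(1 - v²/c²):
1/γ² = 1/1.304² = 0.5881
v²/c² = 1 - 0.5881 = 0.4119
v/c = √(0.4119) = 0.6418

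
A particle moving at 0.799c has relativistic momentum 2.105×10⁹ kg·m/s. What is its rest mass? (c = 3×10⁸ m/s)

γ = 1/√(1 - 0.799²) = 1.663
v = 0.799 × 3×10⁸ = 2.397×10⁸ m/s
m = p/(γv) = 2.105×10⁹/(1.663 × 2.397×10⁸) = 5.281 kg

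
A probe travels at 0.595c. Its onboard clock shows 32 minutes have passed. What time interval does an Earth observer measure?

Proper time Δt₀ = 32 minutes
γ = 1/√(1 - 0.595²) = 1.244
Δt = γΔt₀ = 1.244 × 32 = 39.81 minutes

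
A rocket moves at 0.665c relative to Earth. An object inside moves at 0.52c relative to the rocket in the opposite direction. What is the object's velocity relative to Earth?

Object's velocity in rocket frame is u' = -0.52c
u = (u' + v)/(1 + u'v/c²) = (v - 0.52)/(1 - 0.52·v/c²)
Numerator: 0.665 - 0.52 = 0.145
Denominator: 1 - 0.3458 = 0.6542
u = 0.145/0.6542 = 0.2216c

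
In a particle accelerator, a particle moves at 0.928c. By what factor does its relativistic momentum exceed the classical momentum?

p_rel = γmv, p_class = mv
Ratio = γ = 1/√(1 - 0.928²)
= 1/√(0.138816) = 2.684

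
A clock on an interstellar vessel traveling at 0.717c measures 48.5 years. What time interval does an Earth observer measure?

Proper time Δt₀ = 48.5 years
γ = 1/√(1 - 0.717²) = 1.4346
Δt = γΔt₀ = 1.4346 × 48.5 = 69.58 years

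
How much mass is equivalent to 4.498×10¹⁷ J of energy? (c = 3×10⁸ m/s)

From E = mc², we get m = E/c²
c² = (3×10⁸)² = 9×10¹⁶ m²/s²
m = 4.498×10¹⁷ / 9×10¹⁶ = 4.998 kg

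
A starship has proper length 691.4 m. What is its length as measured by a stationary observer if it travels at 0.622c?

Proper length L₀ = 691.4 m
γ = 1/√(1 - 0.622²) = 1.277
L = L₀/γ = 691.4/1.277 = 541.4 m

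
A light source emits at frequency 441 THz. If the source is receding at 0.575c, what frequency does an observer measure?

β = v/c = 0.575
(1-β)/(1+β) = 0.425/1.575 = 0.26984
Doppler factor = √(0.26984) = 0.5195
f_obs = 441 × 0.5195 = 229.1 THz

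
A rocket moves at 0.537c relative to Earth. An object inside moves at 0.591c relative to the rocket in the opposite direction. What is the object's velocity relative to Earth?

Object's velocity in rocket frame is u' = -0.591c
u = (u' + v)/(1 + u'v/c²) = (v - 0.591)/(1 - 0.591·v/c²)
Numerator: 0.537 - 0.591 = -0.054
Denominator: 1 - 0.317367 = 0.682633
u = -0.054/0.682633 = -0.07911c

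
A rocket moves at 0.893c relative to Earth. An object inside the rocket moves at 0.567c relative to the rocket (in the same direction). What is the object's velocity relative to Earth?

u = (u' + v)/(1 + u'v/c²)
Numerator: 0.567 + 0.893 = 1.46
Denominator: 1 + 0.506331 = 1.506331
u = 1.46/1.506331 = 0.9692c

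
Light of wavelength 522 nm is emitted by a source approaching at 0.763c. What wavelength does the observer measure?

β = 0.763
Wavelength Doppler factor = √(0.237/1.763) = √(0.1344) = 0.3666
λ_obs = 522 × 0.3666 = 191.4 nm (blueshift)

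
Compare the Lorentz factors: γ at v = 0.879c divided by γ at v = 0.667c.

γ₁ = 1/√(1 - 0.879²) = 2.097
γ₂ = 1/√(1 - 0.667²) = 1.342
γ₁/γ₂ = 2.097/1.342 = 1.563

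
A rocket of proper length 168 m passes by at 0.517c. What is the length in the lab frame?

Proper length L₀ = 168 m
γ = 1/√(1 - 0.517²) = 1.168
L = L₀/γ = 168/1.168 = 143.8 m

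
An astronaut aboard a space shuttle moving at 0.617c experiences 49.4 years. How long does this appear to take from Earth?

Proper time Δt₀ = 49.4 years
γ = 1/√(1 - 0.617²) = 1.2707
Δt = γΔt₀ = 1.2707 × 49.4 = 62.77 years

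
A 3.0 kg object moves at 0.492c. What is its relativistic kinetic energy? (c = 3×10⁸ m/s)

γ = 1/√(1 - 0.492²) = 1.14864
γ - 1 = 0.14864
KE = (γ-1)mc² = 0.14864 × 3.0 × (3×10⁸)² = 4.013×10¹⁶ J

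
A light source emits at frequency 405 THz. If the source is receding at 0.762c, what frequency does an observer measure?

β = v/c = 0.762
(1-β)/(1+β) = 0.238/1.762 = 0.13507
Doppler factor = √(0.13507) = 0.3675
f_obs = 405 × 0.3675 = 148.8 THz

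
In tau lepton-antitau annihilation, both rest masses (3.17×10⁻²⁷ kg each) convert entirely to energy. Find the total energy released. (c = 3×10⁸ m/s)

Both particles have the same rest mass, so total mass = 2m
E = 2m·c² = 2 × 3.17×10⁻²⁷ × (3×10⁸)²
= 2 × 3.17×10⁻²⁷ × 9×10¹⁶
= 5.706×10⁻¹⁰ J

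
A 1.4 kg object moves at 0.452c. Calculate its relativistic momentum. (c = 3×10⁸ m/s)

γ = 1/√(1 - 0.452²) = 1.121
v = 0.452 × 3×10⁸ = 1.356×10⁸ m/s
p = γmv = 1.121 × 1.4 × 1.356×10⁸ = 2.128×10⁸ kg·m/s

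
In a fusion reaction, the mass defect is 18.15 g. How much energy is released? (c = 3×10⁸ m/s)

Convert mass defect: Δm = 18.15 g = 0.01815 kg
E = Δm·c² = 0.01815 × (3×10⁸)²
= 0.01815 × 9×10¹⁶ = 1.634×10¹⁵ J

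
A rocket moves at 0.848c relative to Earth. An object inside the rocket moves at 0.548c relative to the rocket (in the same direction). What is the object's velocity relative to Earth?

u = (u' + v)/(1 + u'v/c²)
Numerator: 0.548 + 0.848 = 1.396
Denominator: 1 + 0.464704 = 1.464704
u = 1.396/1.464704 = 0.9531c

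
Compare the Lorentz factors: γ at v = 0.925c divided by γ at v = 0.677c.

γ₁ = 1/√(1 - 0.925²) = 2.632
γ₂ = 1/√(1 - 0.677²) = 1.359
γ₁/γ₂ = 2.632/1.359 = 1.937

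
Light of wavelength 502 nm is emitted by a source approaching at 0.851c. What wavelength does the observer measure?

β = 0.851
Wavelength Doppler factor = √(0.149/1.851) = √(0.08050) = 0.2837
λ_obs = 502 × 0.2837 = 142.4 nm (blueshift)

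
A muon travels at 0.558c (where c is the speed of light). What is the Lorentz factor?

v/c = 0.558, so (v/c)² = 0.311364
1 - (v/c)² = 0.688636
γ = 1/√(0.688636) = 1.205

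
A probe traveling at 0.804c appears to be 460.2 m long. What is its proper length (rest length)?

Contracted length L = 460.2 m
γ = 1/√(1 - 0.804²) = 1.6817
L₀ = γL = 1.6817 × 460.2 = 773.9 m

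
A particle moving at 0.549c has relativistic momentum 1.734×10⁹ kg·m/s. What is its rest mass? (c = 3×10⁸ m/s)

γ = 1/√(1 - 0.549²) = 1.1964
v = 0.549 × 3×10⁸ = 1.647×10⁸ m/s
m = p/(γv) = 1.734×10⁹/(1.1964 × 1.647×10⁸) = 8.800 kg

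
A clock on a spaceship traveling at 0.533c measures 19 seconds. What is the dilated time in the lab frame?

Proper time Δt₀ = 19 seconds
γ = 1/√(1 - 0.533²) = 1.182
Δt = γΔt₀ = 1.182 × 19 = 22.46 seconds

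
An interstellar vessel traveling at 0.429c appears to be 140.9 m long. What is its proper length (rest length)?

Contracted length L = 140.9 m
γ = 1/√(1 - 0.429²) = 1.107
L₀ = γL = 1.107 × 140.9 = 156.0 m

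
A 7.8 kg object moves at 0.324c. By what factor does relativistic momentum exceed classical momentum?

p_rel = γmv, p_class = mv
Ratio = γ = 1/√(1 - 0.324²) = 1.057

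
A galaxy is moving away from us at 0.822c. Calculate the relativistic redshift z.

β = 0.822
(1+β)/(1-β) = 1.822/0.178 = 10.236
√(10.236) = 3.199
z = 3.199 - 1 = 2.199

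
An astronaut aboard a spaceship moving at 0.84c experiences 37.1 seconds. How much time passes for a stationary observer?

Proper time Δt₀ = 37.1 seconds
γ = 1/√(1 - 0.84²) = 1.843
Δt = γΔt₀ = 1.843 × 37.1 = 68.38 seconds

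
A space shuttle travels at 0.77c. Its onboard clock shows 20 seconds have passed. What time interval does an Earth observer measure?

Proper time Δt₀ = 20 seconds
γ = 1/√(1 - 0.77²) = 1.5673
Δt = γΔt₀ = 1.5673 × 20 = 31.35 seconds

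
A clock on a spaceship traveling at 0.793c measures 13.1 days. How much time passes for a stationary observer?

Proper time Δt₀ = 13.1 days
γ = 1/√(1 - 0.793²) = 1.641
Δt = γΔt₀ = 1.641 × 13.1 = 21.50 days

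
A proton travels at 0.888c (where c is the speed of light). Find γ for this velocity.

v/c = 0.888, so (v/c)² = 0.788544
1 - (v/c)² = 0.211456
γ = 1/√(0.211456) = 2.175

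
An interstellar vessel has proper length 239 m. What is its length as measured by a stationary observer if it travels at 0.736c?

Proper length L₀ = 239 m
γ = 1/√(1 - 0.736²) = 1.477
L = L₀/γ = 239/1.477 = 161.8 m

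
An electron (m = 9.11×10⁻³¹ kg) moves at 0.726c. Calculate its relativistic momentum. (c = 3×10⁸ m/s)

γ = 1/√(1 - 0.726²) = 1.454
v = 0.726 × 3×10⁸ = 2.178×10⁸ m/s
p = γmv = 1.454 × 9.11×10⁻³¹ × 2.178×10⁸ = 2.885×10⁻²² kg·m/s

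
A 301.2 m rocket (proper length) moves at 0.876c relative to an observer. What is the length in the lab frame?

Proper length L₀ = 301.2 m
γ = 1/√(1 - 0.876²) = 2.073
L = L₀/γ = 301.2/2.073 = 145.3 m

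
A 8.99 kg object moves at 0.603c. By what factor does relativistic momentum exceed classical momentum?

p_rel = γmv, p_class = mv
Ratio = γ = 1/√(1 - 0.603²) = 1.254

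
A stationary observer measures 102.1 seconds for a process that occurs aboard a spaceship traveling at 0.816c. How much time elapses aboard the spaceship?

Dilated time Δt = 102.1 seconds
γ = 1/√(1 - 0.816²) = 1.730
Δt₀ = Δt/γ = 102.1/1.730 = 59.02 seconds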